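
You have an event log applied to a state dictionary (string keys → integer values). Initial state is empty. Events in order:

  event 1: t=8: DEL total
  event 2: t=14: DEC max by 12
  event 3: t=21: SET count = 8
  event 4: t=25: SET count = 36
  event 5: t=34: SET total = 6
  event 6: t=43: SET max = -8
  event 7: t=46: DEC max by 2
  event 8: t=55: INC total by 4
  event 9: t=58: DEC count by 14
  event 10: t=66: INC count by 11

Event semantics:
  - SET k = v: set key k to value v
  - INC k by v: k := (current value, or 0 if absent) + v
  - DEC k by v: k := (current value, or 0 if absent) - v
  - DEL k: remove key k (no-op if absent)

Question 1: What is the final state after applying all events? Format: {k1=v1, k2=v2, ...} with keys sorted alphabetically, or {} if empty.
  after event 1 (t=8: DEL total): {}
  after event 2 (t=14: DEC max by 12): {max=-12}
  after event 3 (t=21: SET count = 8): {count=8, max=-12}
  after event 4 (t=25: SET count = 36): {count=36, max=-12}
  after event 5 (t=34: SET total = 6): {count=36, max=-12, total=6}
  after event 6 (t=43: SET max = -8): {count=36, max=-8, total=6}
  after event 7 (t=46: DEC max by 2): {count=36, max=-10, total=6}
  after event 8 (t=55: INC total by 4): {count=36, max=-10, total=10}
  after event 9 (t=58: DEC count by 14): {count=22, max=-10, total=10}
  after event 10 (t=66: INC count by 11): {count=33, max=-10, total=10}

Answer: {count=33, max=-10, total=10}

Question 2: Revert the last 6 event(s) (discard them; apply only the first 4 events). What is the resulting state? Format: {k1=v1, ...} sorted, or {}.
Keep first 4 events (discard last 6):
  after event 1 (t=8: DEL total): {}
  after event 2 (t=14: DEC max by 12): {max=-12}
  after event 3 (t=21: SET count = 8): {count=8, max=-12}
  after event 4 (t=25: SET count = 36): {count=36, max=-12}

Answer: {count=36, max=-12}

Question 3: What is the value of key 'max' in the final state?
Answer: -10

Derivation:
Track key 'max' through all 10 events:
  event 1 (t=8: DEL total): max unchanged
  event 2 (t=14: DEC max by 12): max (absent) -> -12
  event 3 (t=21: SET count = 8): max unchanged
  event 4 (t=25: SET count = 36): max unchanged
  event 5 (t=34: SET total = 6): max unchanged
  event 6 (t=43: SET max = -8): max -12 -> -8
  event 7 (t=46: DEC max by 2): max -8 -> -10
  event 8 (t=55: INC total by 4): max unchanged
  event 9 (t=58: DEC count by 14): max unchanged
  event 10 (t=66: INC count by 11): max unchanged
Final: max = -10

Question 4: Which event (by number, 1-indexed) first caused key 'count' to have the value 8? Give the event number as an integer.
Answer: 3

Derivation:
Looking for first event where count becomes 8:
  event 3: count (absent) -> 8  <-- first match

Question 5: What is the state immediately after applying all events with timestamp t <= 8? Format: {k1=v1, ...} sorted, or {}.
Answer: {}

Derivation:
Apply events with t <= 8 (1 events):
  after event 1 (t=8: DEL total): {}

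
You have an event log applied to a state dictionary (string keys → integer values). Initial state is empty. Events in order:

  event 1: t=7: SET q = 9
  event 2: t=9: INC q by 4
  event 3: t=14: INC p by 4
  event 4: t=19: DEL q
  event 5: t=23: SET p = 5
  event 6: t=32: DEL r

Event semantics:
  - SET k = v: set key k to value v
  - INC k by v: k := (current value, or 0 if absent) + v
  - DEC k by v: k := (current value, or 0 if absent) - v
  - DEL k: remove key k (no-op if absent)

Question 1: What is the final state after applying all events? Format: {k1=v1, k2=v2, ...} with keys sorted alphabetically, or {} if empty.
  after event 1 (t=7: SET q = 9): {q=9}
  after event 2 (t=9: INC q by 4): {q=13}
  after event 3 (t=14: INC p by 4): {p=4, q=13}
  after event 4 (t=19: DEL q): {p=4}
  after event 5 (t=23: SET p = 5): {p=5}
  after event 6 (t=32: DEL r): {p=5}

Answer: {p=5}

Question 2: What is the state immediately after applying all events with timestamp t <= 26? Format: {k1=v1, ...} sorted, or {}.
Answer: {p=5}

Derivation:
Apply events with t <= 26 (5 events):
  after event 1 (t=7: SET q = 9): {q=9}
  after event 2 (t=9: INC q by 4): {q=13}
  after event 3 (t=14: INC p by 4): {p=4, q=13}
  after event 4 (t=19: DEL q): {p=4}
  after event 5 (t=23: SET p = 5): {p=5}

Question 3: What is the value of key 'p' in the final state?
Answer: 5

Derivation:
Track key 'p' through all 6 events:
  event 1 (t=7: SET q = 9): p unchanged
  event 2 (t=9: INC q by 4): p unchanged
  event 3 (t=14: INC p by 4): p (absent) -> 4
  event 4 (t=19: DEL q): p unchanged
  event 5 (t=23: SET p = 5): p 4 -> 5
  event 6 (t=32: DEL r): p unchanged
Final: p = 5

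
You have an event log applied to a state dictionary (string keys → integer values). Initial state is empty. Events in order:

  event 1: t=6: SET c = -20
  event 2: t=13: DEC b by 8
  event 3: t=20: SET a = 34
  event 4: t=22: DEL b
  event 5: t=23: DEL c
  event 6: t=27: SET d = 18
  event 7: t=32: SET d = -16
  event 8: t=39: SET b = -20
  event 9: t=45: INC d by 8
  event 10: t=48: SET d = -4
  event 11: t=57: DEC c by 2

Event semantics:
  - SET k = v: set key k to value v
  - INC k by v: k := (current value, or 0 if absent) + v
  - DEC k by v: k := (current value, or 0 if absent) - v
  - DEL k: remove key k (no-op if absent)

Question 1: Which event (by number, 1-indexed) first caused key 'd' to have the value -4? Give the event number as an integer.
Answer: 10

Derivation:
Looking for first event where d becomes -4:
  event 6: d = 18
  event 7: d = -16
  event 8: d = -16
  event 9: d = -8
  event 10: d -8 -> -4  <-- first match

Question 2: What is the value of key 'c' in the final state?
Track key 'c' through all 11 events:
  event 1 (t=6: SET c = -20): c (absent) -> -20
  event 2 (t=13: DEC b by 8): c unchanged
  event 3 (t=20: SET a = 34): c unchanged
  event 4 (t=22: DEL b): c unchanged
  event 5 (t=23: DEL c): c -20 -> (absent)
  event 6 (t=27: SET d = 18): c unchanged
  event 7 (t=32: SET d = -16): c unchanged
  event 8 (t=39: SET b = -20): c unchanged
  event 9 (t=45: INC d by 8): c unchanged
  event 10 (t=48: SET d = -4): c unchanged
  event 11 (t=57: DEC c by 2): c (absent) -> -2
Final: c = -2

Answer: -2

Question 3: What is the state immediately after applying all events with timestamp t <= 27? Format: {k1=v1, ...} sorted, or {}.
Apply events with t <= 27 (6 events):
  after event 1 (t=6: SET c = -20): {c=-20}
  after event 2 (t=13: DEC b by 8): {b=-8, c=-20}
  after event 3 (t=20: SET a = 34): {a=34, b=-8, c=-20}
  after event 4 (t=22: DEL b): {a=34, c=-20}
  after event 5 (t=23: DEL c): {a=34}
  after event 6 (t=27: SET d = 18): {a=34, d=18}

Answer: {a=34, d=18}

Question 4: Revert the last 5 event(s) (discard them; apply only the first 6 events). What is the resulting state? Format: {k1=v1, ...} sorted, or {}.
Answer: {a=34, d=18}

Derivation:
Keep first 6 events (discard last 5):
  after event 1 (t=6: SET c = -20): {c=-20}
  after event 2 (t=13: DEC b by 8): {b=-8, c=-20}
  after event 3 (t=20: SET a = 34): {a=34, b=-8, c=-20}
  after event 4 (t=22: DEL b): {a=34, c=-20}
  after event 5 (t=23: DEL c): {a=34}
  after event 6 (t=27: SET d = 18): {a=34, d=18}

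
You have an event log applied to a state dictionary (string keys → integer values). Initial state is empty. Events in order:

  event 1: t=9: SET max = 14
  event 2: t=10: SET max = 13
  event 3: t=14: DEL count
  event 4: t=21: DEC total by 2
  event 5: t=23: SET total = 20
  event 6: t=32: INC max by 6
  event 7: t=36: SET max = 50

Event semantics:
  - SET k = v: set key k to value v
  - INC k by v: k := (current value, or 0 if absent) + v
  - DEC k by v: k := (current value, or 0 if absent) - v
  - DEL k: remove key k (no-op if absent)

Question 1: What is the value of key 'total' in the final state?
Answer: 20

Derivation:
Track key 'total' through all 7 events:
  event 1 (t=9: SET max = 14): total unchanged
  event 2 (t=10: SET max = 13): total unchanged
  event 3 (t=14: DEL count): total unchanged
  event 4 (t=21: DEC total by 2): total (absent) -> -2
  event 5 (t=23: SET total = 20): total -2 -> 20
  event 6 (t=32: INC max by 6): total unchanged
  event 7 (t=36: SET max = 50): total unchanged
Final: total = 20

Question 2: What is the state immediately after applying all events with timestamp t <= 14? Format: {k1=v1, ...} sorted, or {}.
Apply events with t <= 14 (3 events):
  after event 1 (t=9: SET max = 14): {max=14}
  after event 2 (t=10: SET max = 13): {max=13}
  after event 3 (t=14: DEL count): {max=13}

Answer: {max=13}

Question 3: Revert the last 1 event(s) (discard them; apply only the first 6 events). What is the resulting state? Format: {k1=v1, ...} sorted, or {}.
Keep first 6 events (discard last 1):
  after event 1 (t=9: SET max = 14): {max=14}
  after event 2 (t=10: SET max = 13): {max=13}
  after event 3 (t=14: DEL count): {max=13}
  after event 4 (t=21: DEC total by 2): {max=13, total=-2}
  after event 5 (t=23: SET total = 20): {max=13, total=20}
  after event 6 (t=32: INC max by 6): {max=19, total=20}

Answer: {max=19, total=20}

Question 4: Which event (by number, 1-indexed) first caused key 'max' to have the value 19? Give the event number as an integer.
Answer: 6

Derivation:
Looking for first event where max becomes 19:
  event 1: max = 14
  event 2: max = 13
  event 3: max = 13
  event 4: max = 13
  event 5: max = 13
  event 6: max 13 -> 19  <-- first match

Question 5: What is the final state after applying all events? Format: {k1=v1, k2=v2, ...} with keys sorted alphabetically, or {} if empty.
Answer: {max=50, total=20}

Derivation:
  after event 1 (t=9: SET max = 14): {max=14}
  after event 2 (t=10: SET max = 13): {max=13}
  after event 3 (t=14: DEL count): {max=13}
  after event 4 (t=21: DEC total by 2): {max=13, total=-2}
  after event 5 (t=23: SET total = 20): {max=13, total=20}
  after event 6 (t=32: INC max by 6): {max=19, total=20}
  after event 7 (t=36: SET max = 50): {max=50, total=20}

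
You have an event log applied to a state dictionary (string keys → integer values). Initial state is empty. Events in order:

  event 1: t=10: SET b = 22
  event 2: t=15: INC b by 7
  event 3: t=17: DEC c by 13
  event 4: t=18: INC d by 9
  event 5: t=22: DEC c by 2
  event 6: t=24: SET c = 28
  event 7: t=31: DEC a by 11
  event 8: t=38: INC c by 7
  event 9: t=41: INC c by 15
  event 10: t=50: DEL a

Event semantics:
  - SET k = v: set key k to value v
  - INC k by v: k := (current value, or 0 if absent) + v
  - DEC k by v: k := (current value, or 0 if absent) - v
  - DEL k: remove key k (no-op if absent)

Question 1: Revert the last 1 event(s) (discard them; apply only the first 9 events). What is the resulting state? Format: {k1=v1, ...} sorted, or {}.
Answer: {a=-11, b=29, c=50, d=9}

Derivation:
Keep first 9 events (discard last 1):
  after event 1 (t=10: SET b = 22): {b=22}
  after event 2 (t=15: INC b by 7): {b=29}
  after event 3 (t=17: DEC c by 13): {b=29, c=-13}
  after event 4 (t=18: INC d by 9): {b=29, c=-13, d=9}
  after event 5 (t=22: DEC c by 2): {b=29, c=-15, d=9}
  after event 6 (t=24: SET c = 28): {b=29, c=28, d=9}
  after event 7 (t=31: DEC a by 11): {a=-11, b=29, c=28, d=9}
  after event 8 (t=38: INC c by 7): {a=-11, b=29, c=35, d=9}
  after event 9 (t=41: INC c by 15): {a=-11, b=29, c=50, d=9}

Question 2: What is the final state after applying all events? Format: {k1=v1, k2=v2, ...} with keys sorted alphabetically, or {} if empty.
Answer: {b=29, c=50, d=9}

Derivation:
  after event 1 (t=10: SET b = 22): {b=22}
  after event 2 (t=15: INC b by 7): {b=29}
  after event 3 (t=17: DEC c by 13): {b=29, c=-13}
  after event 4 (t=18: INC d by 9): {b=29, c=-13, d=9}
  after event 5 (t=22: DEC c by 2): {b=29, c=-15, d=9}
  after event 6 (t=24: SET c = 28): {b=29, c=28, d=9}
  after event 7 (t=31: DEC a by 11): {a=-11, b=29, c=28, d=9}
  after event 8 (t=38: INC c by 7): {a=-11, b=29, c=35, d=9}
  after event 9 (t=41: INC c by 15): {a=-11, b=29, c=50, d=9}
  after event 10 (t=50: DEL a): {b=29, c=50, d=9}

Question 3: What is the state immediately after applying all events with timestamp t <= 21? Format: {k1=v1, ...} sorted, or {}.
Answer: {b=29, c=-13, d=9}

Derivation:
Apply events with t <= 21 (4 events):
  after event 1 (t=10: SET b = 22): {b=22}
  after event 2 (t=15: INC b by 7): {b=29}
  after event 3 (t=17: DEC c by 13): {b=29, c=-13}
  after event 4 (t=18: INC d by 9): {b=29, c=-13, d=9}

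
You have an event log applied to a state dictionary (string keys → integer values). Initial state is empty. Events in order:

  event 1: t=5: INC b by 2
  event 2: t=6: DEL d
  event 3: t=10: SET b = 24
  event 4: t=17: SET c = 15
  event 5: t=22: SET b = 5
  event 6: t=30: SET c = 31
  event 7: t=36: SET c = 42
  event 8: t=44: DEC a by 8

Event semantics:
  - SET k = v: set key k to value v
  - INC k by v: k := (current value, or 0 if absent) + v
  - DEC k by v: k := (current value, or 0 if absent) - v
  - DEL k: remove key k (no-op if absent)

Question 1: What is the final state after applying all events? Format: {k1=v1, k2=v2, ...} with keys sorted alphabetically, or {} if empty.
  after event 1 (t=5: INC b by 2): {b=2}
  after event 2 (t=6: DEL d): {b=2}
  after event 3 (t=10: SET b = 24): {b=24}
  after event 4 (t=17: SET c = 15): {b=24, c=15}
  after event 5 (t=22: SET b = 5): {b=5, c=15}
  after event 6 (t=30: SET c = 31): {b=5, c=31}
  after event 7 (t=36: SET c = 42): {b=5, c=42}
  after event 8 (t=44: DEC a by 8): {a=-8, b=5, c=42}

Answer: {a=-8, b=5, c=42}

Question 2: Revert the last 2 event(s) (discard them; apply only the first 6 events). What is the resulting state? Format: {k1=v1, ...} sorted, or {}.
Answer: {b=5, c=31}

Derivation:
Keep first 6 events (discard last 2):
  after event 1 (t=5: INC b by 2): {b=2}
  after event 2 (t=6: DEL d): {b=2}
  after event 3 (t=10: SET b = 24): {b=24}
  after event 4 (t=17: SET c = 15): {b=24, c=15}
  after event 5 (t=22: SET b = 5): {b=5, c=15}
  after event 6 (t=30: SET c = 31): {b=5, c=31}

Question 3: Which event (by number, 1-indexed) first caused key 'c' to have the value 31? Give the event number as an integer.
Answer: 6

Derivation:
Looking for first event where c becomes 31:
  event 4: c = 15
  event 5: c = 15
  event 6: c 15 -> 31  <-- first match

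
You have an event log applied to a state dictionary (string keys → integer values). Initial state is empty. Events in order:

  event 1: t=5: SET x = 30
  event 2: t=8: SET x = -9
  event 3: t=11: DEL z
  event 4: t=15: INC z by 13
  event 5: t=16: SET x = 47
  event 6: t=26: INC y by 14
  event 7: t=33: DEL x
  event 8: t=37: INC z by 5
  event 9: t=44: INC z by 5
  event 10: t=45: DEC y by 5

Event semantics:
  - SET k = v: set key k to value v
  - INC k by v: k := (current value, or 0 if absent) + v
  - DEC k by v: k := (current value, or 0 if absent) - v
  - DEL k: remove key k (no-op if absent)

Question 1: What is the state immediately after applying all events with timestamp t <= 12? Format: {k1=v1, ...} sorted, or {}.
Answer: {x=-9}

Derivation:
Apply events with t <= 12 (3 events):
  after event 1 (t=5: SET x = 30): {x=30}
  after event 2 (t=8: SET x = -9): {x=-9}
  after event 3 (t=11: DEL z): {x=-9}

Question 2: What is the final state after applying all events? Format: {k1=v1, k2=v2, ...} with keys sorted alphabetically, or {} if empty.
Answer: {y=9, z=23}

Derivation:
  after event 1 (t=5: SET x = 30): {x=30}
  after event 2 (t=8: SET x = -9): {x=-9}
  after event 3 (t=11: DEL z): {x=-9}
  after event 4 (t=15: INC z by 13): {x=-9, z=13}
  after event 5 (t=16: SET x = 47): {x=47, z=13}
  after event 6 (t=26: INC y by 14): {x=47, y=14, z=13}
  after event 7 (t=33: DEL x): {y=14, z=13}
  after event 8 (t=37: INC z by 5): {y=14, z=18}
  after event 9 (t=44: INC z by 5): {y=14, z=23}
  after event 10 (t=45: DEC y by 5): {y=9, z=23}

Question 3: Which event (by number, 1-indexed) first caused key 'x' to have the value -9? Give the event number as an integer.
Looking for first event where x becomes -9:
  event 1: x = 30
  event 2: x 30 -> -9  <-- first match

Answer: 2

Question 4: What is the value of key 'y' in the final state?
Answer: 9

Derivation:
Track key 'y' through all 10 events:
  event 1 (t=5: SET x = 30): y unchanged
  event 2 (t=8: SET x = -9): y unchanged
  event 3 (t=11: DEL z): y unchanged
  event 4 (t=15: INC z by 13): y unchanged
  event 5 (t=16: SET x = 47): y unchanged
  event 6 (t=26: INC y by 14): y (absent) -> 14
  event 7 (t=33: DEL x): y unchanged
  event 8 (t=37: INC z by 5): y unchanged
  event 9 (t=44: INC z by 5): y unchanged
  event 10 (t=45: DEC y by 5): y 14 -> 9
Final: y = 9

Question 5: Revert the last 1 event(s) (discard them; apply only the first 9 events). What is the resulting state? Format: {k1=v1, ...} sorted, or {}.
Keep first 9 events (discard last 1):
  after event 1 (t=5: SET x = 30): {x=30}
  after event 2 (t=8: SET x = -9): {x=-9}
  after event 3 (t=11: DEL z): {x=-9}
  after event 4 (t=15: INC z by 13): {x=-9, z=13}
  after event 5 (t=16: SET x = 47): {x=47, z=13}
  after event 6 (t=26: INC y by 14): {x=47, y=14, z=13}
  after event 7 (t=33: DEL x): {y=14, z=13}
  after event 8 (t=37: INC z by 5): {y=14, z=18}
  after event 9 (t=44: INC z by 5): {y=14, z=23}

Answer: {y=14, z=23}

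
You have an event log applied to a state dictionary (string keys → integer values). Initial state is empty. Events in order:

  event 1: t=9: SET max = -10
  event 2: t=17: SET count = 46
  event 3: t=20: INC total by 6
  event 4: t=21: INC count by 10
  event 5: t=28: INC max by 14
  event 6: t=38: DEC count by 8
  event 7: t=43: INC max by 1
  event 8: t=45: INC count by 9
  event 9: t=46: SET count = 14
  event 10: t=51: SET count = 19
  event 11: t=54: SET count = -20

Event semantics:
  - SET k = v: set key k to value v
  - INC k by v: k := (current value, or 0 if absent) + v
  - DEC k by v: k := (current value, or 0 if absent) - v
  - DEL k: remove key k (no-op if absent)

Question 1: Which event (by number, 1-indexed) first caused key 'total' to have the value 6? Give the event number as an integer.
Answer: 3

Derivation:
Looking for first event where total becomes 6:
  event 3: total (absent) -> 6  <-- first match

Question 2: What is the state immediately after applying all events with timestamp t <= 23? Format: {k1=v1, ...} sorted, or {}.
Answer: {count=56, max=-10, total=6}

Derivation:
Apply events with t <= 23 (4 events):
  after event 1 (t=9: SET max = -10): {max=-10}
  after event 2 (t=17: SET count = 46): {count=46, max=-10}
  after event 3 (t=20: INC total by 6): {count=46, max=-10, total=6}
  after event 4 (t=21: INC count by 10): {count=56, max=-10, total=6}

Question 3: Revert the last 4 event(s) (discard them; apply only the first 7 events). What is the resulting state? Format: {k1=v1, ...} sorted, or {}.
Answer: {count=48, max=5, total=6}

Derivation:
Keep first 7 events (discard last 4):
  after event 1 (t=9: SET max = -10): {max=-10}
  after event 2 (t=17: SET count = 46): {count=46, max=-10}
  after event 3 (t=20: INC total by 6): {count=46, max=-10, total=6}
  after event 4 (t=21: INC count by 10): {count=56, max=-10, total=6}
  after event 5 (t=28: INC max by 14): {count=56, max=4, total=6}
  after event 6 (t=38: DEC count by 8): {count=48, max=4, total=6}
  after event 7 (t=43: INC max by 1): {count=48, max=5, total=6}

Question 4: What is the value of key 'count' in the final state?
Track key 'count' through all 11 events:
  event 1 (t=9: SET max = -10): count unchanged
  event 2 (t=17: SET count = 46): count (absent) -> 46
  event 3 (t=20: INC total by 6): count unchanged
  event 4 (t=21: INC count by 10): count 46 -> 56
  event 5 (t=28: INC max by 14): count unchanged
  event 6 (t=38: DEC count by 8): count 56 -> 48
  event 7 (t=43: INC max by 1): count unchanged
  event 8 (t=45: INC count by 9): count 48 -> 57
  event 9 (t=46: SET count = 14): count 57 -> 14
  event 10 (t=51: SET count = 19): count 14 -> 19
  event 11 (t=54: SET count = -20): count 19 -> -20
Final: count = -20

Answer: -20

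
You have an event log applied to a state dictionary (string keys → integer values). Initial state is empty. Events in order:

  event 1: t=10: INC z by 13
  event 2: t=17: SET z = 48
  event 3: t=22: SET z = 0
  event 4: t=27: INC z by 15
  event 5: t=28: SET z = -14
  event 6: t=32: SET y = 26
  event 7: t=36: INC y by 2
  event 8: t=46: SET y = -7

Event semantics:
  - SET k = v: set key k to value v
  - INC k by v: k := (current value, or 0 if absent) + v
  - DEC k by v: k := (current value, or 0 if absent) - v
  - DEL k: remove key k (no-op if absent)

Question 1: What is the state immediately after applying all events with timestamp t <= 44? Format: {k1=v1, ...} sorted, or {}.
Answer: {y=28, z=-14}

Derivation:
Apply events with t <= 44 (7 events):
  after event 1 (t=10: INC z by 13): {z=13}
  after event 2 (t=17: SET z = 48): {z=48}
  after event 3 (t=22: SET z = 0): {z=0}
  after event 4 (t=27: INC z by 15): {z=15}
  after event 5 (t=28: SET z = -14): {z=-14}
  after event 6 (t=32: SET y = 26): {y=26, z=-14}
  after event 7 (t=36: INC y by 2): {y=28, z=-14}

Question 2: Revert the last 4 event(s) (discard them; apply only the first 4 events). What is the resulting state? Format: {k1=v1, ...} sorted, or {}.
Keep first 4 events (discard last 4):
  after event 1 (t=10: INC z by 13): {z=13}
  after event 2 (t=17: SET z = 48): {z=48}
  after event 3 (t=22: SET z = 0): {z=0}
  after event 4 (t=27: INC z by 15): {z=15}

Answer: {z=15}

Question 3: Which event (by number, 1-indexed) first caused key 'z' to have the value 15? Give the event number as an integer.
Looking for first event where z becomes 15:
  event 1: z = 13
  event 2: z = 48
  event 3: z = 0
  event 4: z 0 -> 15  <-- first match

Answer: 4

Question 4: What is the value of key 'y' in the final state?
Answer: -7

Derivation:
Track key 'y' through all 8 events:
  event 1 (t=10: INC z by 13): y unchanged
  event 2 (t=17: SET z = 48): y unchanged
  event 3 (t=22: SET z = 0): y unchanged
  event 4 (t=27: INC z by 15): y unchanged
  event 5 (t=28: SET z = -14): y unchanged
  event 6 (t=32: SET y = 26): y (absent) -> 26
  event 7 (t=36: INC y by 2): y 26 -> 28
  event 8 (t=46: SET y = -7): y 28 -> -7
Final: y = -7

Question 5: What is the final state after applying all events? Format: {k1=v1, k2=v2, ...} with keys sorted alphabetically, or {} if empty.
  after event 1 (t=10: INC z by 13): {z=13}
  after event 2 (t=17: SET z = 48): {z=48}
  after event 3 (t=22: SET z = 0): {z=0}
  after event 4 (t=27: INC z by 15): {z=15}
  after event 5 (t=28: SET z = -14): {z=-14}
  after event 6 (t=32: SET y = 26): {y=26, z=-14}
  after event 7 (t=36: INC y by 2): {y=28, z=-14}
  after event 8 (t=46: SET y = -7): {y=-7, z=-14}

Answer: {y=-7, z=-14}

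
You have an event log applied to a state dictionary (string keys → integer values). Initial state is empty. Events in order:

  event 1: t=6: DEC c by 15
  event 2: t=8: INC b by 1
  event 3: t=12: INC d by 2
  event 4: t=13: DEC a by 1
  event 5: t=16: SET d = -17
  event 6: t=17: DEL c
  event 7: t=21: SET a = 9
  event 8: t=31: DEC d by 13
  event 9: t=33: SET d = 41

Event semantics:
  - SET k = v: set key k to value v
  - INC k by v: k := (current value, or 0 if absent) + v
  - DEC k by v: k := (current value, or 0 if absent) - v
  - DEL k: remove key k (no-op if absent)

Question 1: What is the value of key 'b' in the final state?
Answer: 1

Derivation:
Track key 'b' through all 9 events:
  event 1 (t=6: DEC c by 15): b unchanged
  event 2 (t=8: INC b by 1): b (absent) -> 1
  event 3 (t=12: INC d by 2): b unchanged
  event 4 (t=13: DEC a by 1): b unchanged
  event 5 (t=16: SET d = -17): b unchanged
  event 6 (t=17: DEL c): b unchanged
  event 7 (t=21: SET a = 9): b unchanged
  event 8 (t=31: DEC d by 13): b unchanged
  event 9 (t=33: SET d = 41): b unchanged
Final: b = 1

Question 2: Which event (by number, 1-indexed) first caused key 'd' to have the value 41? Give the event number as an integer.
Answer: 9

Derivation:
Looking for first event where d becomes 41:
  event 3: d = 2
  event 4: d = 2
  event 5: d = -17
  event 6: d = -17
  event 7: d = -17
  event 8: d = -30
  event 9: d -30 -> 41  <-- first match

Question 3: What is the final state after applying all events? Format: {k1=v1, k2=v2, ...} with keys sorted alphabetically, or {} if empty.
Answer: {a=9, b=1, d=41}

Derivation:
  after event 1 (t=6: DEC c by 15): {c=-15}
  after event 2 (t=8: INC b by 1): {b=1, c=-15}
  after event 3 (t=12: INC d by 2): {b=1, c=-15, d=2}
  after event 4 (t=13: DEC a by 1): {a=-1, b=1, c=-15, d=2}
  after event 5 (t=16: SET d = -17): {a=-1, b=1, c=-15, d=-17}
  after event 6 (t=17: DEL c): {a=-1, b=1, d=-17}
  after event 7 (t=21: SET a = 9): {a=9, b=1, d=-17}
  after event 8 (t=31: DEC d by 13): {a=9, b=1, d=-30}
  after event 9 (t=33: SET d = 41): {a=9, b=1, d=41}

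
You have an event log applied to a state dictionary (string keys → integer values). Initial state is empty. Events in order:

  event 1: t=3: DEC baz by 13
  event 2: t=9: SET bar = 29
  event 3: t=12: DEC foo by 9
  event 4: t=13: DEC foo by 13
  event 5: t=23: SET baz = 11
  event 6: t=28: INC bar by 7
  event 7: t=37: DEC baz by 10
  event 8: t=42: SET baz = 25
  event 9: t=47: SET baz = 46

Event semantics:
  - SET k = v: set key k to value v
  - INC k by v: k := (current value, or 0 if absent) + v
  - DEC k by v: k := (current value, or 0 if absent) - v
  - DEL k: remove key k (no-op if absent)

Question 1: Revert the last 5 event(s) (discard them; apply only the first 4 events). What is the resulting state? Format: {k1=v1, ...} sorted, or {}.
Keep first 4 events (discard last 5):
  after event 1 (t=3: DEC baz by 13): {baz=-13}
  after event 2 (t=9: SET bar = 29): {bar=29, baz=-13}
  after event 3 (t=12: DEC foo by 9): {bar=29, baz=-13, foo=-9}
  after event 4 (t=13: DEC foo by 13): {bar=29, baz=-13, foo=-22}

Answer: {bar=29, baz=-13, foo=-22}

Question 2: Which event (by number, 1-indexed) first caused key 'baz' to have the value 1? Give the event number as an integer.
Answer: 7

Derivation:
Looking for first event where baz becomes 1:
  event 1: baz = -13
  event 2: baz = -13
  event 3: baz = -13
  event 4: baz = -13
  event 5: baz = 11
  event 6: baz = 11
  event 7: baz 11 -> 1  <-- first match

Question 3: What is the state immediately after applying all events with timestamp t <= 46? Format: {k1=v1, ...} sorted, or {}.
Apply events with t <= 46 (8 events):
  after event 1 (t=3: DEC baz by 13): {baz=-13}
  after event 2 (t=9: SET bar = 29): {bar=29, baz=-13}
  after event 3 (t=12: DEC foo by 9): {bar=29, baz=-13, foo=-9}
  after event 4 (t=13: DEC foo by 13): {bar=29, baz=-13, foo=-22}
  after event 5 (t=23: SET baz = 11): {bar=29, baz=11, foo=-22}
  after event 6 (t=28: INC bar by 7): {bar=36, baz=11, foo=-22}
  after event 7 (t=37: DEC baz by 10): {bar=36, baz=1, foo=-22}
  after event 8 (t=42: SET baz = 25): {bar=36, baz=25, foo=-22}

Answer: {bar=36, baz=25, foo=-22}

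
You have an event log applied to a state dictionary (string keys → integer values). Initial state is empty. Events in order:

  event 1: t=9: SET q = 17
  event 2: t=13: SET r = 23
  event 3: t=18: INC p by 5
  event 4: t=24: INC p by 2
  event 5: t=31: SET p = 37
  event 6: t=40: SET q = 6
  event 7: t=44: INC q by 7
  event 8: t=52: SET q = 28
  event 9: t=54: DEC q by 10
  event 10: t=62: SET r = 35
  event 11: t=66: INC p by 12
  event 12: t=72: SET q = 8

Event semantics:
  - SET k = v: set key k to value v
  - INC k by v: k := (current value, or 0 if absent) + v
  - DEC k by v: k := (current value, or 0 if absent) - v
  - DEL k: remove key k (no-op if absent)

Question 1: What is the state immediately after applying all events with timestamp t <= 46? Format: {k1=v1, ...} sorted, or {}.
Apply events with t <= 46 (7 events):
  after event 1 (t=9: SET q = 17): {q=17}
  after event 2 (t=13: SET r = 23): {q=17, r=23}
  after event 3 (t=18: INC p by 5): {p=5, q=17, r=23}
  after event 4 (t=24: INC p by 2): {p=7, q=17, r=23}
  after event 5 (t=31: SET p = 37): {p=37, q=17, r=23}
  after event 6 (t=40: SET q = 6): {p=37, q=6, r=23}
  after event 7 (t=44: INC q by 7): {p=37, q=13, r=23}

Answer: {p=37, q=13, r=23}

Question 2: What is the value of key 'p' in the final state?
Track key 'p' through all 12 events:
  event 1 (t=9: SET q = 17): p unchanged
  event 2 (t=13: SET r = 23): p unchanged
  event 3 (t=18: INC p by 5): p (absent) -> 5
  event 4 (t=24: INC p by 2): p 5 -> 7
  event 5 (t=31: SET p = 37): p 7 -> 37
  event 6 (t=40: SET q = 6): p unchanged
  event 7 (t=44: INC q by 7): p unchanged
  event 8 (t=52: SET q = 28): p unchanged
  event 9 (t=54: DEC q by 10): p unchanged
  event 10 (t=62: SET r = 35): p unchanged
  event 11 (t=66: INC p by 12): p 37 -> 49
  event 12 (t=72: SET q = 8): p unchanged
Final: p = 49

Answer: 49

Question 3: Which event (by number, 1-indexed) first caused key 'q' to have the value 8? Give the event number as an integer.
Looking for first event where q becomes 8:
  event 1: q = 17
  event 2: q = 17
  event 3: q = 17
  event 4: q = 17
  event 5: q = 17
  event 6: q = 6
  event 7: q = 13
  event 8: q = 28
  event 9: q = 18
  event 10: q = 18
  event 11: q = 18
  event 12: q 18 -> 8  <-- first match

Answer: 12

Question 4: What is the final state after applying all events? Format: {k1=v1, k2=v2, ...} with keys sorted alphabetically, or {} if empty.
  after event 1 (t=9: SET q = 17): {q=17}
  after event 2 (t=13: SET r = 23): {q=17, r=23}
  after event 3 (t=18: INC p by 5): {p=5, q=17, r=23}
  after event 4 (t=24: INC p by 2): {p=7, q=17, r=23}
  after event 5 (t=31: SET p = 37): {p=37, q=17, r=23}
  after event 6 (t=40: SET q = 6): {p=37, q=6, r=23}
  after event 7 (t=44: INC q by 7): {p=37, q=13, r=23}
  after event 8 (t=52: SET q = 28): {p=37, q=28, r=23}
  after event 9 (t=54: DEC q by 10): {p=37, q=18, r=23}
  after event 10 (t=62: SET r = 35): {p=37, q=18, r=35}
  after event 11 (t=66: INC p by 12): {p=49, q=18, r=35}
  after event 12 (t=72: SET q = 8): {p=49, q=8, r=35}

Answer: {p=49, q=8, r=35}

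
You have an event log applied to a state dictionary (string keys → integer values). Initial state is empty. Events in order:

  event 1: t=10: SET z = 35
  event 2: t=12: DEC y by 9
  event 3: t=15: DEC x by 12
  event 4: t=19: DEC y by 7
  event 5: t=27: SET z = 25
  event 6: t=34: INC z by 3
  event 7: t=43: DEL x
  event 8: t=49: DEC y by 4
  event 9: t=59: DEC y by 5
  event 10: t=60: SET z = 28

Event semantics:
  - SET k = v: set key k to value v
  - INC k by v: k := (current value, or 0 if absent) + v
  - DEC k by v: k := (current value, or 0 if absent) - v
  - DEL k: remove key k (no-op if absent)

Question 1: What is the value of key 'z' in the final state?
Answer: 28

Derivation:
Track key 'z' through all 10 events:
  event 1 (t=10: SET z = 35): z (absent) -> 35
  event 2 (t=12: DEC y by 9): z unchanged
  event 3 (t=15: DEC x by 12): z unchanged
  event 4 (t=19: DEC y by 7): z unchanged
  event 5 (t=27: SET z = 25): z 35 -> 25
  event 6 (t=34: INC z by 3): z 25 -> 28
  event 7 (t=43: DEL x): z unchanged
  event 8 (t=49: DEC y by 4): z unchanged
  event 9 (t=59: DEC y by 5): z unchanged
  event 10 (t=60: SET z = 28): z 28 -> 28
Final: z = 28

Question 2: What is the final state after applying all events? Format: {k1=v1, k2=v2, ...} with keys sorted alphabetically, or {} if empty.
Answer: {y=-25, z=28}

Derivation:
  after event 1 (t=10: SET z = 35): {z=35}
  after event 2 (t=12: DEC y by 9): {y=-9, z=35}
  after event 3 (t=15: DEC x by 12): {x=-12, y=-9, z=35}
  after event 4 (t=19: DEC y by 7): {x=-12, y=-16, z=35}
  after event 5 (t=27: SET z = 25): {x=-12, y=-16, z=25}
  after event 6 (t=34: INC z by 3): {x=-12, y=-16, z=28}
  after event 7 (t=43: DEL x): {y=-16, z=28}
  after event 8 (t=49: DEC y by 4): {y=-20, z=28}
  after event 9 (t=59: DEC y by 5): {y=-25, z=28}
  after event 10 (t=60: SET z = 28): {y=-25, z=28}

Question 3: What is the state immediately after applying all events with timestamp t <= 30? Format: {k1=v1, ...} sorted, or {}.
Apply events with t <= 30 (5 events):
  after event 1 (t=10: SET z = 35): {z=35}
  after event 2 (t=12: DEC y by 9): {y=-9, z=35}
  after event 3 (t=15: DEC x by 12): {x=-12, y=-9, z=35}
  after event 4 (t=19: DEC y by 7): {x=-12, y=-16, z=35}
  after event 5 (t=27: SET z = 25): {x=-12, y=-16, z=25}

Answer: {x=-12, y=-16, z=25}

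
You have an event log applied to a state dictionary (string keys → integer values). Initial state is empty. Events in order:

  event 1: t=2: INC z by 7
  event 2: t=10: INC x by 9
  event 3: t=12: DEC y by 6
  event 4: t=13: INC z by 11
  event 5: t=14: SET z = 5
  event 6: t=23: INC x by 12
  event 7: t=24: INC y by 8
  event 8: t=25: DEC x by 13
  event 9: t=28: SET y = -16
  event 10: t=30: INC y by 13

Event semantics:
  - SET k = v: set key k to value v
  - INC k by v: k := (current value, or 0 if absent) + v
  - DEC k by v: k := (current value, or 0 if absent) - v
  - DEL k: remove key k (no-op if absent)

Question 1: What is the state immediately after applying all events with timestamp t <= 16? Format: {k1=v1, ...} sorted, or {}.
Answer: {x=9, y=-6, z=5}

Derivation:
Apply events with t <= 16 (5 events):
  after event 1 (t=2: INC z by 7): {z=7}
  after event 2 (t=10: INC x by 9): {x=9, z=7}
  after event 3 (t=12: DEC y by 6): {x=9, y=-6, z=7}
  after event 4 (t=13: INC z by 11): {x=9, y=-6, z=18}
  after event 5 (t=14: SET z = 5): {x=9, y=-6, z=5}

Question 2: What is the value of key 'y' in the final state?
Track key 'y' through all 10 events:
  event 1 (t=2: INC z by 7): y unchanged
  event 2 (t=10: INC x by 9): y unchanged
  event 3 (t=12: DEC y by 6): y (absent) -> -6
  event 4 (t=13: INC z by 11): y unchanged
  event 5 (t=14: SET z = 5): y unchanged
  event 6 (t=23: INC x by 12): y unchanged
  event 7 (t=24: INC y by 8): y -6 -> 2
  event 8 (t=25: DEC x by 13): y unchanged
  event 9 (t=28: SET y = -16): y 2 -> -16
  event 10 (t=30: INC y by 13): y -16 -> -3
Final: y = -3

Answer: -3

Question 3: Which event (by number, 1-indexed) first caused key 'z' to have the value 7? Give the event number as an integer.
Looking for first event where z becomes 7:
  event 1: z (absent) -> 7  <-- first match

Answer: 1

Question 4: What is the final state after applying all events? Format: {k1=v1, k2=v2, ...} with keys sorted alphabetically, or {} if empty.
  after event 1 (t=2: INC z by 7): {z=7}
  after event 2 (t=10: INC x by 9): {x=9, z=7}
  after event 3 (t=12: DEC y by 6): {x=9, y=-6, z=7}
  after event 4 (t=13: INC z by 11): {x=9, y=-6, z=18}
  after event 5 (t=14: SET z = 5): {x=9, y=-6, z=5}
  after event 6 (t=23: INC x by 12): {x=21, y=-6, z=5}
  after event 7 (t=24: INC y by 8): {x=21, y=2, z=5}
  after event 8 (t=25: DEC x by 13): {x=8, y=2, z=5}
  after event 9 (t=28: SET y = -16): {x=8, y=-16, z=5}
  after event 10 (t=30: INC y by 13): {x=8, y=-3, z=5}

Answer: {x=8, y=-3, z=5}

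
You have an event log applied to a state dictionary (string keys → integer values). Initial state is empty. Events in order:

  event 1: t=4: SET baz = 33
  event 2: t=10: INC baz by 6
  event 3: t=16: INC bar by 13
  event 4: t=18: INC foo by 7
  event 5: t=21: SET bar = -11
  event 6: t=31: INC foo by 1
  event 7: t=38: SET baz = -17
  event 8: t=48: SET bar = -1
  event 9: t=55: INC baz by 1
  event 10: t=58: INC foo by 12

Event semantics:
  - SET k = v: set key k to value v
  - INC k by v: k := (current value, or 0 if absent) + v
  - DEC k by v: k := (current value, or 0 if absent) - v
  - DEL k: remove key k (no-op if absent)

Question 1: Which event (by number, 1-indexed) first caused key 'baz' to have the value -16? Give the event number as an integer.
Answer: 9

Derivation:
Looking for first event where baz becomes -16:
  event 1: baz = 33
  event 2: baz = 39
  event 3: baz = 39
  event 4: baz = 39
  event 5: baz = 39
  event 6: baz = 39
  event 7: baz = -17
  event 8: baz = -17
  event 9: baz -17 -> -16  <-- first match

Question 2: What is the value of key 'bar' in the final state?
Track key 'bar' through all 10 events:
  event 1 (t=4: SET baz = 33): bar unchanged
  event 2 (t=10: INC baz by 6): bar unchanged
  event 3 (t=16: INC bar by 13): bar (absent) -> 13
  event 4 (t=18: INC foo by 7): bar unchanged
  event 5 (t=21: SET bar = -11): bar 13 -> -11
  event 6 (t=31: INC foo by 1): bar unchanged
  event 7 (t=38: SET baz = -17): bar unchanged
  event 8 (t=48: SET bar = -1): bar -11 -> -1
  event 9 (t=55: INC baz by 1): bar unchanged
  event 10 (t=58: INC foo by 12): bar unchanged
Final: bar = -1

Answer: -1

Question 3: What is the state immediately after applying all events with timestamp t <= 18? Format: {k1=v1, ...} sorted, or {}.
Answer: {bar=13, baz=39, foo=7}

Derivation:
Apply events with t <= 18 (4 events):
  after event 1 (t=4: SET baz = 33): {baz=33}
  after event 2 (t=10: INC baz by 6): {baz=39}
  after event 3 (t=16: INC bar by 13): {bar=13, baz=39}
  after event 4 (t=18: INC foo by 7): {bar=13, baz=39, foo=7}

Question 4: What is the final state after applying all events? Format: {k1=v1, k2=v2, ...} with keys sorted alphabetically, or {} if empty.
  after event 1 (t=4: SET baz = 33): {baz=33}
  after event 2 (t=10: INC baz by 6): {baz=39}
  after event 3 (t=16: INC bar by 13): {bar=13, baz=39}
  after event 4 (t=18: INC foo by 7): {bar=13, baz=39, foo=7}
  after event 5 (t=21: SET bar = -11): {bar=-11, baz=39, foo=7}
  after event 6 (t=31: INC foo by 1): {bar=-11, baz=39, foo=8}
  after event 7 (t=38: SET baz = -17): {bar=-11, baz=-17, foo=8}
  after event 8 (t=48: SET bar = -1): {bar=-1, baz=-17, foo=8}
  after event 9 (t=55: INC baz by 1): {bar=-1, baz=-16, foo=8}
  after event 10 (t=58: INC foo by 12): {bar=-1, baz=-16, foo=20}

Answer: {bar=-1, baz=-16, foo=20}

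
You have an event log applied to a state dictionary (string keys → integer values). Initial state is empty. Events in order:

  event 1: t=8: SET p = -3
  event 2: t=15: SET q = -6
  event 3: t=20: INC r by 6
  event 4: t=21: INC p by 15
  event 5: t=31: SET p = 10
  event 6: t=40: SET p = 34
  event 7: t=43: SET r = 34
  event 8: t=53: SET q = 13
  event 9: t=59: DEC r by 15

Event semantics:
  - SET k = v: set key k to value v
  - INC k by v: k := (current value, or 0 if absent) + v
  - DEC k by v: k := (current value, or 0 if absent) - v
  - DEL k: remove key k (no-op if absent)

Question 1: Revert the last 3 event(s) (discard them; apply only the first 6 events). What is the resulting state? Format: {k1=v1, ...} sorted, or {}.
Answer: {p=34, q=-6, r=6}

Derivation:
Keep first 6 events (discard last 3):
  after event 1 (t=8: SET p = -3): {p=-3}
  after event 2 (t=15: SET q = -6): {p=-3, q=-6}
  after event 3 (t=20: INC r by 6): {p=-3, q=-6, r=6}
  after event 4 (t=21: INC p by 15): {p=12, q=-6, r=6}
  after event 5 (t=31: SET p = 10): {p=10, q=-6, r=6}
  after event 6 (t=40: SET p = 34): {p=34, q=-6, r=6}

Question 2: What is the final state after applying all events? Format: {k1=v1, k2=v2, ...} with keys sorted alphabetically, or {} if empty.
Answer: {p=34, q=13, r=19}

Derivation:
  after event 1 (t=8: SET p = -3): {p=-3}
  after event 2 (t=15: SET q = -6): {p=-3, q=-6}
  after event 3 (t=20: INC r by 6): {p=-3, q=-6, r=6}
  after event 4 (t=21: INC p by 15): {p=12, q=-6, r=6}
  after event 5 (t=31: SET p = 10): {p=10, q=-6, r=6}
  after event 6 (t=40: SET p = 34): {p=34, q=-6, r=6}
  after event 7 (t=43: SET r = 34): {p=34, q=-6, r=34}
  after event 8 (t=53: SET q = 13): {p=34, q=13, r=34}
  after event 9 (t=59: DEC r by 15): {p=34, q=13, r=19}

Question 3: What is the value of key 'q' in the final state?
Track key 'q' through all 9 events:
  event 1 (t=8: SET p = -3): q unchanged
  event 2 (t=15: SET q = -6): q (absent) -> -6
  event 3 (t=20: INC r by 6): q unchanged
  event 4 (t=21: INC p by 15): q unchanged
  event 5 (t=31: SET p = 10): q unchanged
  event 6 (t=40: SET p = 34): q unchanged
  event 7 (t=43: SET r = 34): q unchanged
  event 8 (t=53: SET q = 13): q -6 -> 13
  event 9 (t=59: DEC r by 15): q unchanged
Final: q = 13

Answer: 13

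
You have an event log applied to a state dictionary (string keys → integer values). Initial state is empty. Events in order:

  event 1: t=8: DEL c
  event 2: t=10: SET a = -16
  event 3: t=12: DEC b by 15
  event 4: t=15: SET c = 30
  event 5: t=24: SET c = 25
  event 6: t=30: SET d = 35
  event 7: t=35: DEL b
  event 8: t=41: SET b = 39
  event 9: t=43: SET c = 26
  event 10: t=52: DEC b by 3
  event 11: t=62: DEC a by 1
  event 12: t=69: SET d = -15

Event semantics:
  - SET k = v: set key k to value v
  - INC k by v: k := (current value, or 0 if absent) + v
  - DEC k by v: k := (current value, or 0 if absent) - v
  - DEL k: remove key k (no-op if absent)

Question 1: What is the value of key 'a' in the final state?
Answer: -17

Derivation:
Track key 'a' through all 12 events:
  event 1 (t=8: DEL c): a unchanged
  event 2 (t=10: SET a = -16): a (absent) -> -16
  event 3 (t=12: DEC b by 15): a unchanged
  event 4 (t=15: SET c = 30): a unchanged
  event 5 (t=24: SET c = 25): a unchanged
  event 6 (t=30: SET d = 35): a unchanged
  event 7 (t=35: DEL b): a unchanged
  event 8 (t=41: SET b = 39): a unchanged
  event 9 (t=43: SET c = 26): a unchanged
  event 10 (t=52: DEC b by 3): a unchanged
  event 11 (t=62: DEC a by 1): a -16 -> -17
  event 12 (t=69: SET d = -15): a unchanged
Final: a = -17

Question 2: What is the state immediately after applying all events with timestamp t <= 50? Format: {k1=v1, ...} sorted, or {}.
Apply events with t <= 50 (9 events):
  after event 1 (t=8: DEL c): {}
  after event 2 (t=10: SET a = -16): {a=-16}
  after event 3 (t=12: DEC b by 15): {a=-16, b=-15}
  after event 4 (t=15: SET c = 30): {a=-16, b=-15, c=30}
  after event 5 (t=24: SET c = 25): {a=-16, b=-15, c=25}
  after event 6 (t=30: SET d = 35): {a=-16, b=-15, c=25, d=35}
  after event 7 (t=35: DEL b): {a=-16, c=25, d=35}
  after event 8 (t=41: SET b = 39): {a=-16, b=39, c=25, d=35}
  after event 9 (t=43: SET c = 26): {a=-16, b=39, c=26, d=35}

Answer: {a=-16, b=39, c=26, d=35}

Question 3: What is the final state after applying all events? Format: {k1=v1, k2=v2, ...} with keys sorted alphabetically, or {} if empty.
Answer: {a=-17, b=36, c=26, d=-15}

Derivation:
  after event 1 (t=8: DEL c): {}
  after event 2 (t=10: SET a = -16): {a=-16}
  after event 3 (t=12: DEC b by 15): {a=-16, b=-15}
  after event 4 (t=15: SET c = 30): {a=-16, b=-15, c=30}
  after event 5 (t=24: SET c = 25): {a=-16, b=-15, c=25}
  after event 6 (t=30: SET d = 35): {a=-16, b=-15, c=25, d=35}
  after event 7 (t=35: DEL b): {a=-16, c=25, d=35}
  after event 8 (t=41: SET b = 39): {a=-16, b=39, c=25, d=35}
  after event 9 (t=43: SET c = 26): {a=-16, b=39, c=26, d=35}
  after event 10 (t=52: DEC b by 3): {a=-16, b=36, c=26, d=35}
  after event 11 (t=62: DEC a by 1): {a=-17, b=36, c=26, d=35}
  after event 12 (t=69: SET d = -15): {a=-17, b=36, c=26, d=-15}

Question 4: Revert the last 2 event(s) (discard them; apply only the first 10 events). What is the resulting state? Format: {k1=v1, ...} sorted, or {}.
Answer: {a=-16, b=36, c=26, d=35}

Derivation:
Keep first 10 events (discard last 2):
  after event 1 (t=8: DEL c): {}
  after event 2 (t=10: SET a = -16): {a=-16}
  after event 3 (t=12: DEC b by 15): {a=-16, b=-15}
  after event 4 (t=15: SET c = 30): {a=-16, b=-15, c=30}
  after event 5 (t=24: SET c = 25): {a=-16, b=-15, c=25}
  after event 6 (t=30: SET d = 35): {a=-16, b=-15, c=25, d=35}
  after event 7 (t=35: DEL b): {a=-16, c=25, d=35}
  after event 8 (t=41: SET b = 39): {a=-16, b=39, c=25, d=35}
  after event 9 (t=43: SET c = 26): {a=-16, b=39, c=26, d=35}
  after event 10 (t=52: DEC b by 3): {a=-16, b=36, c=26, d=35}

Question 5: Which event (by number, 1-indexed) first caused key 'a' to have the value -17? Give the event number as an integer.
Answer: 11

Derivation:
Looking for first event where a becomes -17:
  event 2: a = -16
  event 3: a = -16
  event 4: a = -16
  event 5: a = -16
  event 6: a = -16
  event 7: a = -16
  event 8: a = -16
  event 9: a = -16
  event 10: a = -16
  event 11: a -16 -> -17  <-- first match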